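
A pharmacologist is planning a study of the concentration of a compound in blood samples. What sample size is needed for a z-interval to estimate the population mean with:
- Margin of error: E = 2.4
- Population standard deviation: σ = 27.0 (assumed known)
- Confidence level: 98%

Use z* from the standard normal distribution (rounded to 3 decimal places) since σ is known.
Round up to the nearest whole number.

Using z* since population σ is known (z-interval formula).

For 98% confidence, z* = 2.326 (from standard normal table)

Sample size formula for z-interval: n = (z*σ/E)²

n = (2.326 × 27.0 / 2.4)²
  = (26.167500)²
  = 684.7381

Round up to the nearest whole number: n = 685

685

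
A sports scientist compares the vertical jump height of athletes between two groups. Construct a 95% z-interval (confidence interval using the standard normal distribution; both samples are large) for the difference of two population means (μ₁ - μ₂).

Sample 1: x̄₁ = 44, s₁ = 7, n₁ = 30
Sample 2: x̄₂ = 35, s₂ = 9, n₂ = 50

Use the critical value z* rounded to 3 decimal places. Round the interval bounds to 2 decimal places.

Both samples are large (n₁ = 30 ≥ 30, n₂ = 50 ≥ 30), so a z-interval for the difference of means applies.

Point estimate: x̄₁ - x̄₂ = 44 - 35 = 9

Standard error: SE = √(s₁²/n₁ + s₂²/n₂)
= √(7²/30 + 9²/50)
= √(1.633333 + 1.620000)
= 1.803700

For 95% confidence, z* = 1.96 (from standard normal table)
Margin of error: E = z* × SE = 1.96 × 1.803700 = 3.5353

Z-interval: (x̄₁ - x̄₂) ± E = 9 ± 3.5353 = (5.4647, 12.5353)

Rounded to 2 decimal places:

(5.46, 12.54)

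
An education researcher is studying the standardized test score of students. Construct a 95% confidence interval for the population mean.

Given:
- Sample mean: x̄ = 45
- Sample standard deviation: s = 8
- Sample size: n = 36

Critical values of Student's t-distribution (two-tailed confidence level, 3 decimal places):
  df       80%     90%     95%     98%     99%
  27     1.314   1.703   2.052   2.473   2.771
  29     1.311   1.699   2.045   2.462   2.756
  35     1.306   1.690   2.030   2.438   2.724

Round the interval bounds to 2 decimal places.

The population standard deviation σ is unknown (only the sample standard deviation s is given), so use a t-interval with df = n - 1 = 36 - 1 = 35.

For 95% confidence with df = 35, t* = 2.030 (from t-table)

Standard error: SE = s/√n = 8/√36 = 1.333333

Margin of error: E = t* × SE = 2.030 × 1.333333 = 2.7067

T-interval: x̄ ± E = 45 ± 2.7067 = (42.2933, 47.7067)

Rounded to 2 decimal places:

(42.29, 47.71)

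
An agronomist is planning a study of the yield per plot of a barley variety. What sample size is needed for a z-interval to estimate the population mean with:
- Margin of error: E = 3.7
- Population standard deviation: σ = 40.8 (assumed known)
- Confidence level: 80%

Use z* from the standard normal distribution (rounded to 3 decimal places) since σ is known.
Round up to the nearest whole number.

Using z* since population σ is known (z-interval formula).

For 80% confidence, z* = 1.282 (from standard normal table)

Sample size formula for z-interval: n = (z*σ/E)²

n = (1.282 × 40.8 / 3.7)²
  = (14.136649)²
  = 199.8448

Round up to the nearest whole number: n = 200

200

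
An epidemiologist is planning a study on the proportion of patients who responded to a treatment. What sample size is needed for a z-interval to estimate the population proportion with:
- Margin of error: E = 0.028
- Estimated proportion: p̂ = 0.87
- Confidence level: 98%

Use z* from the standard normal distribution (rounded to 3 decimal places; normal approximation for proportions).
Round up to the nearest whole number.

Using z* for proportion z-interval (normal approximation).

For 98% confidence, z* = 2.326 (from standard normal table)

Sample size formula for proportion z-interval: n = z*²p̂(1-p̂)/E²

n = 2.326² × 0.87 × 0.13 / 0.028²
  = 5.410276 × 0.1131 / 0.000784
  = 780.4875

Round up to the nearest whole number: n = 781

781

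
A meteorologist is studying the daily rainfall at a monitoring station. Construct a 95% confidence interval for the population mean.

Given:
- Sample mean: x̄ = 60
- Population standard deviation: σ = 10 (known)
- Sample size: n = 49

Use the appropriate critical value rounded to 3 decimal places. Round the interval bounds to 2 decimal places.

The population standard deviation σ is known, so use a z-interval (standard normal critical value).

For 95% confidence, z* = 1.96 (from standard normal table)

Standard error: SE = σ/√n = 10/√49 = 1.428571

Margin of error: E = z* × SE = 1.96 × 1.428571 = 2.8000

Z-interval: x̄ ± E = 60 ± 2.8000 = (57.2000, 62.8000)

Rounded to 2 decimal places:

(57.20, 62.80)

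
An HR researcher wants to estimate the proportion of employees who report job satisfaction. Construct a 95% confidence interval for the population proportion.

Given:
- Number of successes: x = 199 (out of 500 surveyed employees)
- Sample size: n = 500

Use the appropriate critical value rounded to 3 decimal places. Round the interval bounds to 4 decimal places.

Sample proportion: p̂ = 199/500 = 0.398000

Check conditions for normal approximation:
  np̂ = 199 ≥ 10 ✓
  n(1-p̂) = 301 ≥ 10 ✓

The sample is large enough, so use a z-interval (normal approximation) for the proportion.

For 95% confidence, z* = 1.96 (from standard normal table)

Standard error: SE = √(p̂(1-p̂)/n) = √(0.398000×0.602000/500) = 0.02189045

Margin of error: E = z* × SE = 1.96 × 0.02189045 = 0.042905

Z-interval: p̂ ± E = 0.398000 ± 0.042905 = (0.355095, 0.440905)

Rounded to 4 decimal places:

(0.3551, 0.4409)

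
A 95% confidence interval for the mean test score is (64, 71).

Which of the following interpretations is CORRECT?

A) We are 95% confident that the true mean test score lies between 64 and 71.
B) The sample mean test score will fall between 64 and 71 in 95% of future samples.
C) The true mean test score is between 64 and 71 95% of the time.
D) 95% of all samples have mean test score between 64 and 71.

A confidence interval represents our confidence in the procedure, not a probability statement about the parameter.

Key concept: If we repeated this sampling process many times and computed a 95% CI each time, about 95% of those intervals would contain the true population parameter.

For this specific interval (64, 71):
- Midpoint (point estimate): 67.5
- Margin of error: 3.5

The correct interpretation is the one stating confidence that the true parameter lies in the interval — option A.

A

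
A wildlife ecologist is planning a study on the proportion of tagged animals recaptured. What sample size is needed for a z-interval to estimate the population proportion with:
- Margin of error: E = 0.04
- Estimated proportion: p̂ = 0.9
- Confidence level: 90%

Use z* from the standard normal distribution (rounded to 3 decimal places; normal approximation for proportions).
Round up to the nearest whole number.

Using z* for proportion z-interval (normal approximation).

For 90% confidence, z* = 1.645 (from standard normal table)

Sample size formula for proportion z-interval: n = z*²p̂(1-p̂)/E²

n = 1.645² × 0.9 × 0.1 / 0.04²
  = 2.706025 × 0.09 / 0.0016
  = 152.2139

Round up to the nearest whole number: n = 153

153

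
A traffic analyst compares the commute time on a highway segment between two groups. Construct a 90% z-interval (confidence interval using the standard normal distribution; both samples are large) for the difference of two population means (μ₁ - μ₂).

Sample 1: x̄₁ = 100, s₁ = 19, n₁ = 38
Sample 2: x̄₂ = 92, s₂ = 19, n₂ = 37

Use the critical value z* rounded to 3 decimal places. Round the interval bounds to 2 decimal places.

Both samples are large (n₁ = 38 ≥ 30, n₂ = 37 ≥ 30), so a z-interval for the difference of means applies.

Point estimate: x̄₁ - x̄₂ = 100 - 92 = 8

Standard error: SE = √(s₁²/n₁ + s₂²/n₂)
= √(19²/38 + 19²/37)
= √(9.500000 + 9.756757)
= 4.388252

For 90% confidence, z* = 1.645 (from standard normal table)
Margin of error: E = z* × SE = 1.645 × 4.388252 = 7.2187

Z-interval: (x̄₁ - x̄₂) ± E = 8 ± 7.2187 = (0.7813, 15.2187)

Rounded to 2 decimal places:

(0.78, 15.22)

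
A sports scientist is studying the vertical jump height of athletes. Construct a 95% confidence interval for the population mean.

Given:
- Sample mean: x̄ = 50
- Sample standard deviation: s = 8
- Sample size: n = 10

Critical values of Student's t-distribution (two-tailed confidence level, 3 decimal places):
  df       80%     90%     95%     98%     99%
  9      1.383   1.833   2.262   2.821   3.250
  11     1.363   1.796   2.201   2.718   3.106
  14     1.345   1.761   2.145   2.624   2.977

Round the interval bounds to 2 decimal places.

The population standard deviation σ is unknown (only the sample standard deviation s is given), so use a t-interval with df = n - 1 = 10 - 1 = 9.

For 95% confidence with df = 9, t* = 2.262 (from t-table)

Standard error: SE = s/√n = 8/√10 = 2.529822

Margin of error: E = t* × SE = 2.262 × 2.529822 = 5.7225

T-interval: x̄ ± E = 50 ± 5.7225 = (44.2775, 55.7225)

Rounded to 2 decimal places:

(44.28, 55.72)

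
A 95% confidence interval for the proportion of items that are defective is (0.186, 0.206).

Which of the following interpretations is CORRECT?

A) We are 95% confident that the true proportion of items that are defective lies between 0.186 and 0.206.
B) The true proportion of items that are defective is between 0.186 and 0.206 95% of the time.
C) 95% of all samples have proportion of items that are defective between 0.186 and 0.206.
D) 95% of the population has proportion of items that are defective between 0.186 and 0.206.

A confidence interval represents our confidence in the procedure, not a probability statement about the parameter.

Key concept: If we repeated this sampling process many times and computed a 95% CI each time, about 95% of those intervals would contain the true population parameter.

For this specific interval (0.186, 0.206):
- Midpoint (point estimate): 0.196
- Margin of error: 0.01

The correct interpretation is the one stating confidence that the true parameter lies in the interval — option A.

A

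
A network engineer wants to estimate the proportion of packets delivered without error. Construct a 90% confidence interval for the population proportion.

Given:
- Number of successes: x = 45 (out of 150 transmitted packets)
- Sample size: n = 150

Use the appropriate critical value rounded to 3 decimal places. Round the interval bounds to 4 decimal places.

Sample proportion: p̂ = 45/150 = 0.3000000

Check conditions for normal approximation:
  np̂ = 45 ≥ 10 ✓
  n(1-p̂) = 105 ≥ 10 ✓

The sample is large enough, so use a z-interval (normal approximation) for the proportion.

For 90% confidence, z* = 1.645 (from standard normal table)

Standard error: SE = √(p̂(1-p̂)/n) = √(0.3000000×0.7000000/150) = 0.037416574

Margin of error: E = z* × SE = 1.645 × 0.037416574 = 0.0615503

Z-interval: p̂ ± E = 0.3000000 ± 0.0615503 = (0.2384497, 0.3615503)

Rounded to 4 decimal places:

(0.2384, 0.3616)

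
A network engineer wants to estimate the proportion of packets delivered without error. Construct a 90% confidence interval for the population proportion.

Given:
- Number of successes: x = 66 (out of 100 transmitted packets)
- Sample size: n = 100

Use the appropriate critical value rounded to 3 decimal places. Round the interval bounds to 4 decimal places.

Sample proportion: p̂ = 66/100 = 0.660000

Check conditions for normal approximation:
  np̂ = 66 ≥ 10 ✓
  n(1-p̂) = 34 ≥ 10 ✓

The sample is large enough, so use a z-interval (normal approximation) for the proportion.

For 90% confidence, z* = 1.645 (from standard normal table)

Standard error: SE = √(p̂(1-p̂)/n) = √(0.660000×0.340000/100) = 0.04737088

Margin of error: E = z* × SE = 1.645 × 0.04737088 = 0.077925

Z-interval: p̂ ± E = 0.660000 ± 0.077925 = (0.582075, 0.737925)

Rounded to 4 decimal places:

(0.5821, 0.7379)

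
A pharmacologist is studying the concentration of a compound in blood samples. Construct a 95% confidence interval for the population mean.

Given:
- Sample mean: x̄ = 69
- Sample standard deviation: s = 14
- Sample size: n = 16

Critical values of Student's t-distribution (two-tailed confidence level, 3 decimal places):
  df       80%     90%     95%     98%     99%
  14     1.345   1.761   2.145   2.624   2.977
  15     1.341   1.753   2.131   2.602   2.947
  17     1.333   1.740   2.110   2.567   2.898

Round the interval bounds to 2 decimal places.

The population standard deviation σ is unknown (only the sample standard deviation s is given), so use a t-interval with df = n - 1 = 16 - 1 = 15.

For 95% confidence with df = 15, t* = 2.131 (from t-table)

Standard error: SE = s/√n = 14/√16 = 3.500000

Margin of error: E = t* × SE = 2.131 × 3.500000 = 7.4585

T-interval: x̄ ± E = 69 ± 7.4585 = (61.5415, 76.4585)

Rounded to 2 decimal places:

(61.54, 76.46)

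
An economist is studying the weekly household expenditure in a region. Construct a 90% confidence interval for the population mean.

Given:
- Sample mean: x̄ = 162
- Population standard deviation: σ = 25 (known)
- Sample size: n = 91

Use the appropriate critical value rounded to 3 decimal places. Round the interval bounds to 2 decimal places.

The population standard deviation σ is known, so use a z-interval (standard normal critical value).

For 90% confidence, z* = 1.645 (from standard normal table)

Standard error: SE = σ/√n = 25/√91 = 2.620712

Margin of error: E = z* × SE = 1.645 × 2.620712 = 4.3111

Z-interval: x̄ ± E = 162 ± 4.3111 = (157.6889, 166.3111)

Rounded to 2 decimal places:

(157.69, 166.31)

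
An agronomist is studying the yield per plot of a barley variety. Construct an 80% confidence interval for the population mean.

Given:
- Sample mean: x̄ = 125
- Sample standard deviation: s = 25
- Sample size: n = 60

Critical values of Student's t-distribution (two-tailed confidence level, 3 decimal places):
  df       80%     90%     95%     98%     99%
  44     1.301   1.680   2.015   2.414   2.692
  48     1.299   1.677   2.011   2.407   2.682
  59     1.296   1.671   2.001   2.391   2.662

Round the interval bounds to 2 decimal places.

The population standard deviation σ is unknown (only the sample standard deviation s is given), so use a t-interval with df = n - 1 = 60 - 1 = 59.

For 80% confidence with df = 59, t* = 1.296 (from t-table)

Standard error: SE = s/√n = 25/√60 = 3.227486

Margin of error: E = t* × SE = 1.296 × 3.227486 = 4.1828

T-interval: x̄ ± E = 125 ± 4.1828 = (120.8172, 129.1828)

Rounded to 2 decimal places:

(120.82, 129.18)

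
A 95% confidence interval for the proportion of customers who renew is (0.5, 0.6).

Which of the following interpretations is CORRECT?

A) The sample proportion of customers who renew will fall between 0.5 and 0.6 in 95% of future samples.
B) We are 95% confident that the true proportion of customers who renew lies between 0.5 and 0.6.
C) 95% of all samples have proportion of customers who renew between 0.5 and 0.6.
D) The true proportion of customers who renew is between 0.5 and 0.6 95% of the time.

A confidence interval represents our confidence in the procedure, not a probability statement about the parameter.

Key concept: If we repeated this sampling process many times and computed a 95% CI each time, about 95% of those intervals would contain the true population parameter.

For this specific interval (0.5, 0.6):
- Midpoint (point estimate): 0.55
- Margin of error: 0.05

The correct interpretation is the one stating confidence that the true parameter lies in the interval — option B.

B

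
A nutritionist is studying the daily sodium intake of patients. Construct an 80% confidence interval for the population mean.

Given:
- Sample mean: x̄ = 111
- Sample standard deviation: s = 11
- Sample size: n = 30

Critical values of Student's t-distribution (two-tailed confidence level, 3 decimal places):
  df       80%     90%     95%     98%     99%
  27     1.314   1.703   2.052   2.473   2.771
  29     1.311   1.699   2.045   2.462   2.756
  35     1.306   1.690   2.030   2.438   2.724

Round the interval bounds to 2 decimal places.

The population standard deviation σ is unknown (only the sample standard deviation s is given), so use a t-interval with df = n - 1 = 30 - 1 = 29.

For 80% confidence with df = 29, t* = 1.311 (from t-table)

Standard error: SE = s/√n = 11/√30 = 2.008316

Margin of error: E = t* × SE = 1.311 × 2.008316 = 2.6329

T-interval: x̄ ± E = 111 ± 2.6329 = (108.3671, 113.6329)

Rounded to 2 decimal places:

(108.37, 113.63)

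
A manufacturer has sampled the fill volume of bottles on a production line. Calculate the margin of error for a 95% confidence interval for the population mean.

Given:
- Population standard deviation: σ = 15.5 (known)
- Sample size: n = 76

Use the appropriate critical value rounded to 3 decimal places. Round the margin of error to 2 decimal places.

The population standard deviation σ is known, so use the z-interval margin of error formula.

For 95% confidence, z* = 1.96 (from standard normal table)

Margin of error formula for z-interval: E = z* × σ/√n

E = 1.96 × 15.5/√76
  = 1.96 × 1.777972
  = 3.4848

Rounded to 2 decimal places:

3.48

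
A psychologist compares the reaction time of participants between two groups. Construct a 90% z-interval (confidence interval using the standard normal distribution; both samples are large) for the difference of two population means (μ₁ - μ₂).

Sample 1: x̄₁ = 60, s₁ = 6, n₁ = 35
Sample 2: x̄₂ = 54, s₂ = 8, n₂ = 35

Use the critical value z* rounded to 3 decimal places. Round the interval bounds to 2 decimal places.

Both samples are large (n₁ = 35 ≥ 30, n₂ = 35 ≥ 30), so a z-interval for the difference of means applies.

Point estimate: x̄₁ - x̄₂ = 60 - 54 = 6

Standard error: SE = √(s₁²/n₁ + s₂²/n₂)
= √(6²/35 + 8²/35)
= √(1.028571 + 1.828571)
= 1.690309

For 90% confidence, z* = 1.645 (from standard normal table)
Margin of error: E = z* × SE = 1.645 × 1.690309 = 2.7806

Z-interval: (x̄₁ - x̄₂) ± E = 6 ± 2.7806 = (3.2194, 8.7806)

Rounded to 2 decimal places:

(3.22, 8.78)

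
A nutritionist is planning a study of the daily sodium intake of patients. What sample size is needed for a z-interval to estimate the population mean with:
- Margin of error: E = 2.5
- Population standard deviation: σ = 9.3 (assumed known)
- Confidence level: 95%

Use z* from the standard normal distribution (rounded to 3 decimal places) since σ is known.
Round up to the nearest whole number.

Using z* since population σ is known (z-interval formula).

For 95% confidence, z* = 1.96 (from standard normal table)

Sample size formula for z-interval: n = (z*σ/E)²

n = (1.96 × 9.3 / 2.5)²
  = (7.291200)²
  = 53.1616

Round up to the nearest whole number: n = 54

54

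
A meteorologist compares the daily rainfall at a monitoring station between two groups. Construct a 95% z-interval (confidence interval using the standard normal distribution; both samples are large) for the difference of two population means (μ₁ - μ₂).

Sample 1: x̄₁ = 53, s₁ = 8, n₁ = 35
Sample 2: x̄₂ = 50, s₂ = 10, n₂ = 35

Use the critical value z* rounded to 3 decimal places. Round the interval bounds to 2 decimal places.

Both samples are large (n₁ = 35 ≥ 30, n₂ = 35 ≥ 30), so a z-interval for the difference of means applies.

Point estimate: x̄₁ - x̄₂ = 53 - 50 = 3

Standard error: SE = √(s₁²/n₁ + s₂²/n₂)
= √(8²/35 + 10²/35)
= √(1.828571 + 2.857143)
= 2.164651

For 95% confidence, z* = 1.96 (from standard normal table)
Margin of error: E = z* × SE = 1.96 × 2.164651 = 4.2427

Z-interval: (x̄₁ - x̄₂) ± E = 3 ± 4.2427 = (-1.2427, 7.2427)

Rounded to 2 decimal places:

(-1.24, 7.24)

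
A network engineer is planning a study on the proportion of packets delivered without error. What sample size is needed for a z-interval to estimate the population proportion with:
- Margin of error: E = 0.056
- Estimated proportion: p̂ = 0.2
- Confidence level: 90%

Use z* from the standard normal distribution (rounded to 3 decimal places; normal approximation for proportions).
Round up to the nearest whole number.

Using z* for proportion z-interval (normal approximation).

For 90% confidence, z* = 1.645 (from standard normal table)

Sample size formula for proportion z-interval: n = z*²p̂(1-p̂)/E²

n = 1.645² × 0.2 × 0.8 / 0.056²
  = 2.706025 × 0.16 / 0.003136
  = 138.0625

Round up to the nearest whole number: n = 139

139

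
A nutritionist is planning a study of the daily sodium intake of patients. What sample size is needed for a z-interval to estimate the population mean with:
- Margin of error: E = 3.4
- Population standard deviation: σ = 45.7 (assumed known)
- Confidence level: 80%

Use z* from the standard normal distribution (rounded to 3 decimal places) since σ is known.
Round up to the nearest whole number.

Using z* since population σ is known (z-interval formula).

For 80% confidence, z* = 1.282 (from standard normal table)

Sample size formula for z-interval: n = (z*σ/E)²

n = (1.282 × 45.7 / 3.4)²
  = (17.231588)²
  = 296.9276

Round up to the nearest whole number: n = 297

297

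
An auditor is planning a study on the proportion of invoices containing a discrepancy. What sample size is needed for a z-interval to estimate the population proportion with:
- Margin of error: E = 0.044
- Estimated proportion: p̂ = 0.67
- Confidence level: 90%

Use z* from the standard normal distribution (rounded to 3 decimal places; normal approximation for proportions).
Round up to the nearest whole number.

Using z* for proportion z-interval (normal approximation).

For 90% confidence, z* = 1.645 (from standard normal table)

Sample size formula for proportion z-interval: n = z*²p̂(1-p̂)/E²

n = 1.645² × 0.67 × 0.33 / 0.044²
  = 2.706025 × 0.2211 / 0.001936
  = 309.0404

Round up to the nearest whole number: n = 310

310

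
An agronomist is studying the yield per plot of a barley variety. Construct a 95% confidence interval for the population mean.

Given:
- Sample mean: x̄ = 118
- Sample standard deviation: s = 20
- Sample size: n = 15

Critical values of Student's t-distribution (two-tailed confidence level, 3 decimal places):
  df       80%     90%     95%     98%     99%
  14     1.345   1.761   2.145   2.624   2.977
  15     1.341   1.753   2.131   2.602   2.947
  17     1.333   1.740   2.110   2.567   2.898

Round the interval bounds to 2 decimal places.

The population standard deviation σ is unknown (only the sample standard deviation s is given), so use a t-interval with df = n - 1 = 15 - 1 = 14.

For 95% confidence with df = 14, t* = 2.145 (from t-table)

Standard error: SE = s/√n = 20/√15 = 5.163978

Margin of error: E = t* × SE = 2.145 × 5.163978 = 11.0767

T-interval: x̄ ± E = 118 ± 11.0767 = (106.9233, 129.0767)

Rounded to 2 decimal places:

(106.92, 129.08)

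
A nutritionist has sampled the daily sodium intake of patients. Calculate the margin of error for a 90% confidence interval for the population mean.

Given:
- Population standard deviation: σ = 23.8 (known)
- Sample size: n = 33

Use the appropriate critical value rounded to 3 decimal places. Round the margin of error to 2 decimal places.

The population standard deviation σ is known, so use the z-interval margin of error formula.

For 90% confidence, z* = 1.645 (from standard normal table)

Margin of error formula for z-interval: E = z* × σ/√n

E = 1.645 × 23.8/√33
  = 1.645 × 4.143048
  = 6.8153

Rounded to 2 decimal places:

6.82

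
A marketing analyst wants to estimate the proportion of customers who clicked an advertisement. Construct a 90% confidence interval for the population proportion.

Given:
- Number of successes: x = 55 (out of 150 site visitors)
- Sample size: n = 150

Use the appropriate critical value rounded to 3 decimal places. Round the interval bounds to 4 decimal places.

Sample proportion: p̂ = 55/150 = 0.366667

Check conditions for normal approximation:
  np̂ = 55 ≥ 10 ✓
  n(1-p̂) = 95 ≥ 10 ✓

The sample is large enough, so use a z-interval (normal approximation) for the proportion.

For 90% confidence, z* = 1.645 (from standard normal table)

Standard error: SE = √(p̂(1-p̂)/n) = √(0.366667×0.633333/150) = 0.03934651

Margin of error: E = z* × SE = 1.645 × 0.03934651 = 0.064725

Z-interval: p̂ ± E = 0.366667 ± 0.064725 = (0.301942, 0.431392)

Rounded to 4 decimal places:

(0.3019, 0.4314)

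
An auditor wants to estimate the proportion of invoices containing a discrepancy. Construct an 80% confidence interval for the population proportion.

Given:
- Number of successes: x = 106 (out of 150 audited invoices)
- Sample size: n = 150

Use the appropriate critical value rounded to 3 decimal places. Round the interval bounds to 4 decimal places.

Sample proportion: p̂ = 106/150 = 0.706667

Check conditions for normal approximation:
  np̂ = 106 ≥ 10 ✓
  n(1-p̂) = 44 ≥ 10 ✓

The sample is large enough, so use a z-interval (normal approximation) for the proportion.

For 80% confidence, z* = 1.282 (from standard normal table)

Standard error: SE = √(p̂(1-p̂)/n) = √(0.706667×0.293333/150) = 0.03717426

Margin of error: E = z* × SE = 1.282 × 0.03717426 = 0.047657

Z-interval: p̂ ± E = 0.706667 ± 0.047657 = (0.659009, 0.754324)

Rounded to 4 decimal places:

(0.6590, 0.7543)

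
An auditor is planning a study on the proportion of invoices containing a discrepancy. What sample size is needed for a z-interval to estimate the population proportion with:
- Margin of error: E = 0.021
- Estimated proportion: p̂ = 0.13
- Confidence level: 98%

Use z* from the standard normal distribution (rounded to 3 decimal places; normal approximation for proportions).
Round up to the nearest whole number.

Using z* for proportion z-interval (normal approximation).

For 98% confidence, z* = 2.326 (from standard normal table)

Sample size formula for proportion z-interval: n = z*²p̂(1-p̂)/E²

n = 2.326² × 0.13 × 0.87 / 0.021²
  = 5.410276 × 0.1131 / 0.000441
  = 1387.5334

Round up to the nearest whole number: n = 1388

1388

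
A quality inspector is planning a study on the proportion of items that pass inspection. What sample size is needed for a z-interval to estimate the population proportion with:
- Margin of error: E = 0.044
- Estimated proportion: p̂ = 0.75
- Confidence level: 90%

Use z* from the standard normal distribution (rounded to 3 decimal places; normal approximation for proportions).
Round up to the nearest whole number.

Using z* for proportion z-interval (normal approximation).

For 90% confidence, z* = 1.645 (from standard normal table)

Sample size formula for proportion z-interval: n = z*²p̂(1-p̂)/E²

n = 1.645² × 0.75 × 0.25 / 0.044²
  = 2.706025 × 0.1875 / 0.001936
  = 262.0763

Round up to the nearest whole number: n = 263

263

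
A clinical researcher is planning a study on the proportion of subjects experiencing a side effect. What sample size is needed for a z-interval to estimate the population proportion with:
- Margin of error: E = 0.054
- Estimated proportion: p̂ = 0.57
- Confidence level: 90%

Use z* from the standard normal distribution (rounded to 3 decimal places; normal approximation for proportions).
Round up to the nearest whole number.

Using z* for proportion z-interval (normal approximation).

For 90% confidence, z* = 1.645 (from standard normal table)

Sample size formula for proportion z-interval: n = z*²p̂(1-p̂)/E²

n = 1.645² × 0.57 × 0.43 / 0.054²
  = 2.706025 × 0.2451 / 0.002916
  = 227.4509

Round up to the nearest whole number: n = 228

228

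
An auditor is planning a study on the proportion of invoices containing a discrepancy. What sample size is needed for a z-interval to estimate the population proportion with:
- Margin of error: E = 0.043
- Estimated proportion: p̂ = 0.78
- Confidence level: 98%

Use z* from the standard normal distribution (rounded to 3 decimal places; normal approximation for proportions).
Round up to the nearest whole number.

Using z* for proportion z-interval (normal approximation).

For 98% confidence, z* = 2.326 (from standard normal table)

Sample size formula for proportion z-interval: n = z*²p̂(1-p̂)/E²

n = 2.326² × 0.78 × 0.22 / 0.043²
  = 5.410276 × 0.1716 / 0.001849
  = 502.1111

Round up to the nearest whole number: n = 503

503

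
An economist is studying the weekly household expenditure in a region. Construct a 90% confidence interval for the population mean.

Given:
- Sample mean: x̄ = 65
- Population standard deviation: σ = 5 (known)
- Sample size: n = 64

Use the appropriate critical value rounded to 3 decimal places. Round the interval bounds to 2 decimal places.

The population standard deviation σ is known, so use a z-interval (standard normal critical value).

For 90% confidence, z* = 1.645 (from standard normal table)

Standard error: SE = σ/√n = 5/√64 = 0.625000

Margin of error: E = z* × SE = 1.645 × 0.625000 = 1.0281

Z-interval: x̄ ± E = 65 ± 1.0281 = (63.9719, 66.0281)

Rounded to 2 decimal places:

(63.97, 66.03)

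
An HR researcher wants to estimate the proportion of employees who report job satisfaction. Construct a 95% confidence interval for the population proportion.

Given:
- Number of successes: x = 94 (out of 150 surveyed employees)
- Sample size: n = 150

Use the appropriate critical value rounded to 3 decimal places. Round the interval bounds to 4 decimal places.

Sample proportion: p̂ = 94/150 = 0.626667

Check conditions for normal approximation:
  np̂ = 94 ≥ 10 ✓
  n(1-p̂) = 56 ≥ 10 ✓

The sample is large enough, so use a z-interval (normal approximation) for the proportion.

For 95% confidence, z* = 1.96 (from standard normal table)

Standard error: SE = √(p̂(1-p̂)/n) = √(0.626667×0.373333/150) = 0.03949308

Margin of error: E = z* × SE = 1.96 × 0.03949308 = 0.077406

Z-interval: p̂ ± E = 0.626667 ± 0.077406 = (0.549260, 0.704073)

Rounded to 4 decimal places:

(0.5493, 0.7041)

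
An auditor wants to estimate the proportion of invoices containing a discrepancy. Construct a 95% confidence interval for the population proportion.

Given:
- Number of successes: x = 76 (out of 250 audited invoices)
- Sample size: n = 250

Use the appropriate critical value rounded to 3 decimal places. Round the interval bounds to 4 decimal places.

Sample proportion: p̂ = 76/250 = 0.304000

Check conditions for normal approximation:
  np̂ = 76 ≥ 10 ✓
  n(1-p̂) = 174 ≥ 10 ✓

The sample is large enough, so use a z-interval (normal approximation) for the proportion.

For 95% confidence, z* = 1.96 (from standard normal table)

Standard error: SE = √(p̂(1-p̂)/n) = √(0.304000×0.696000/250) = 0.02909185

Margin of error: E = z* × SE = 1.96 × 0.02909185 = 0.057020

Z-interval: p̂ ± E = 0.304000 ± 0.057020 = (0.246980, 0.361020)

Rounded to 4 decimal places:

(0.2470, 0.3610)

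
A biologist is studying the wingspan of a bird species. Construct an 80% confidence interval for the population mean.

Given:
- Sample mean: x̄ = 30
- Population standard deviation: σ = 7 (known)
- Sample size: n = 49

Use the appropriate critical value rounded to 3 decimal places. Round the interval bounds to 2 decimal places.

The population standard deviation σ is known, so use a z-interval (standard normal critical value).

For 80% confidence, z* = 1.282 (from standard normal table)

Standard error: SE = σ/√n = 7/√49 = 1.000000

Margin of error: E = z* × SE = 1.282 × 1.000000 = 1.2820

Z-interval: x̄ ± E = 30 ± 1.2820 = (28.7180, 31.2820)

Rounded to 2 decimal places:

(28.72, 31.28)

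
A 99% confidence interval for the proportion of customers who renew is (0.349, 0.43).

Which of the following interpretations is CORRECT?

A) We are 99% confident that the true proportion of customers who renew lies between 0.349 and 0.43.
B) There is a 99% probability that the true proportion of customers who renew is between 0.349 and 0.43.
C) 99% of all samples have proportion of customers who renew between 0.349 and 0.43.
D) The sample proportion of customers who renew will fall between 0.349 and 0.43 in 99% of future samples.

A confidence interval represents our confidence in the procedure, not a probability statement about the parameter.

Key concept: If we repeated this sampling process many times and computed a 99% CI each time, about 99% of those intervals would contain the true population parameter.

For this specific interval (0.349, 0.43):
- Midpoint (point estimate): 0.3895
- Margin of error: 0.0405

The correct interpretation is the one stating confidence that the true parameter lies in the interval — option A.

A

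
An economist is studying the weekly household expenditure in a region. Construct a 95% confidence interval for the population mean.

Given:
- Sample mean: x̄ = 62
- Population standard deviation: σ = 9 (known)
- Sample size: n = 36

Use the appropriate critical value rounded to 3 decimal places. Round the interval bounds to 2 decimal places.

The population standard deviation σ is known, so use a z-interval (standard normal critical value).

For 95% confidence, z* = 1.96 (from standard normal table)

Standard error: SE = σ/√n = 9/√36 = 1.500000

Margin of error: E = z* × SE = 1.96 × 1.500000 = 2.9400

Z-interval: x̄ ± E = 62 ± 2.9400 = (59.0600, 64.9400)

Rounded to 2 decimal places:

(59.06, 64.94)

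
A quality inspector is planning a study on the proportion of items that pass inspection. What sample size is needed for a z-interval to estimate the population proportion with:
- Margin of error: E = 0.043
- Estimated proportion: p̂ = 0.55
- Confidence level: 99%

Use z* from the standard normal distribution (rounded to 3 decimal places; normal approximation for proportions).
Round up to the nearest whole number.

Using z* for proportion z-interval (normal approximation).

For 99% confidence, z* = 2.576 (from standard normal table)

Sample size formula for proportion z-interval: n = z*²p̂(1-p̂)/E²

n = 2.576² × 0.55 × 0.45 / 0.043²
  = 6.635776 × 0.2475 / 0.001849
  = 888.2394

Round up to the nearest whole number: n = 889

889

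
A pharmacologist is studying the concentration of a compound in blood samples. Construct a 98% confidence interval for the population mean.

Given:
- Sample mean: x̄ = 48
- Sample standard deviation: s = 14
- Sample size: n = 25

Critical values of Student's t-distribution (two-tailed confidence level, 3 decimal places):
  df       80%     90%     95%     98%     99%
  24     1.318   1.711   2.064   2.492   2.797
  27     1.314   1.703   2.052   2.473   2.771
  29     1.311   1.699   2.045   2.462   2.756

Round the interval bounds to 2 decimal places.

The population standard deviation σ is unknown (only the sample standard deviation s is given), so use a t-interval with df = n - 1 = 25 - 1 = 24.

For 98% confidence with df = 24, t* = 2.492 (from t-table)

Standard error: SE = s/√n = 14/√25 = 2.800000

Margin of error: E = t* × SE = 2.492 × 2.800000 = 6.9776

T-interval: x̄ ± E = 48 ± 6.9776 = (41.0224, 54.9776)

Rounded to 2 decimal places:

(41.02, 54.98)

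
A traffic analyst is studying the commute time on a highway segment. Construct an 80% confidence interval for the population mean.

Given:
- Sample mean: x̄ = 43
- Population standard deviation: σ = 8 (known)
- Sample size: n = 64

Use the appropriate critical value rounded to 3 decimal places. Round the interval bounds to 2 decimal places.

The population standard deviation σ is known, so use a z-interval (standard normal critical value).

For 80% confidence, z* = 1.282 (from standard normal table)

Standard error: SE = σ/√n = 8/√64 = 1.000000

Margin of error: E = z* × SE = 1.282 × 1.000000 = 1.2820

Z-interval: x̄ ± E = 43 ± 1.2820 = (41.7180, 44.2820)

Rounded to 2 decimal places:

(41.72, 44.28)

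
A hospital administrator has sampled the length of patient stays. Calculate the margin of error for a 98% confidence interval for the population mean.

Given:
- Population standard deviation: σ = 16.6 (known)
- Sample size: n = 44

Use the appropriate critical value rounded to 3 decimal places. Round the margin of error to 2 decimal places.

The population standard deviation σ is known, so use the z-interval margin of error formula.

For 98% confidence, z* = 2.326 (from standard normal table)

Margin of error formula for z-interval: E = z* × σ/√n

E = 2.326 × 16.6/√44
  = 2.326 × 2.502544
  = 5.8209

Rounded to 2 decimal places:

5.82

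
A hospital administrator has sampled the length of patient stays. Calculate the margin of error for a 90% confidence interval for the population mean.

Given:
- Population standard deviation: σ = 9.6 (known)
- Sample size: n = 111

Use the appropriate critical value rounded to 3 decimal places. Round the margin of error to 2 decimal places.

The population standard deviation σ is known, so use the z-interval margin of error formula.

For 90% confidence, z* = 1.645 (from standard normal table)

Margin of error formula for z-interval: E = z* × σ/√n

E = 1.645 × 9.6/√111
  = 1.645 × 0.911192
  = 1.4989

Rounded to 2 decimal places:

1.50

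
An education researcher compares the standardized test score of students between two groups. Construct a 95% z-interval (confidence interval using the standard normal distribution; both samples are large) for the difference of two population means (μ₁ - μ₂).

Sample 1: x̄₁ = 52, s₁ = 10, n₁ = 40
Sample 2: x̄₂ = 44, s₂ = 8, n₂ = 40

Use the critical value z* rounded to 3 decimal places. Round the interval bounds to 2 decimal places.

Both samples are large (n₁ = 40 ≥ 30, n₂ = 40 ≥ 30), so a z-interval for the difference of means applies.

Point estimate: x̄₁ - x̄₂ = 52 - 44 = 8

Standard error: SE = √(s₁²/n₁ + s₂²/n₂)
= √(10²/40 + 8²/40)
= √(2.500000 + 1.600000)
= 2.024846

For 95% confidence, z* = 1.96 (from standard normal table)
Margin of error: E = z* × SE = 1.96 × 2.024846 = 3.9687

Z-interval: (x̄₁ - x̄₂) ± E = 8 ± 3.9687 = (4.0313, 11.9687)

Rounded to 2 decimal places:

(4.03, 11.97)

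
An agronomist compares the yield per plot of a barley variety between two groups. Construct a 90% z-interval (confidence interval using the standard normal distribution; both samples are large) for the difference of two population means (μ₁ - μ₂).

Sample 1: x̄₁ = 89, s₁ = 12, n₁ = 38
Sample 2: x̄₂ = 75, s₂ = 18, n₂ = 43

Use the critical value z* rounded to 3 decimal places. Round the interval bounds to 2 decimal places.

Both samples are large (n₁ = 38 ≥ 30, n₂ = 43 ≥ 30), so a z-interval for the difference of means applies.

Point estimate: x̄₁ - x̄₂ = 89 - 75 = 14

Standard error: SE = √(s₁²/n₁ + s₂²/n₂)
= √(12²/38 + 18²/43)
= √(3.789474 + 7.534884)
= 3.365168

For 90% confidence, z* = 1.645 (from standard normal table)
Margin of error: E = z* × SE = 1.645 × 3.365168 = 5.5357

Z-interval: (x̄₁ - x̄₂) ± E = 14 ± 5.5357 = (8.4643, 19.5357)

Rounded to 2 decimal places:

(8.46, 19.54)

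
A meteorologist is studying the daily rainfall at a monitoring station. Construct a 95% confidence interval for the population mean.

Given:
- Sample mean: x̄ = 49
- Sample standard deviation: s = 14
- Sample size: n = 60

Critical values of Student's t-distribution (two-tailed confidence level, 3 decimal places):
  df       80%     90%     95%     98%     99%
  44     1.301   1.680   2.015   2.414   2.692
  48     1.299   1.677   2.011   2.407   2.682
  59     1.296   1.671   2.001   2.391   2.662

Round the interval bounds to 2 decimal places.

The population standard deviation σ is unknown (only the sample standard deviation s is given), so use a t-interval with df = n - 1 = 60 - 1 = 59.

For 95% confidence with df = 59, t* = 2.001 (from t-table)

Standard error: SE = s/√n = 14/√60 = 1.807392

Margin of error: E = t* × SE = 2.001 × 1.807392 = 3.6166

T-interval: x̄ ± E = 49 ± 3.6166 = (45.3834, 52.6166)

Rounded to 2 decimal places:

(45.38, 52.62)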